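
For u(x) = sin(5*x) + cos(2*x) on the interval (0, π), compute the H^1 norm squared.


||u||_{H^1(0,π)}^2 = 100/21 + 31*π/2

u'(x) = -2*sin(2*x) + 5*cos(5*x).
Expand u² and (u')² and integrate term by term on (0, π), using: for integers n ≥ 1, ∫_0^π sin²(nx) dx = ∫_0^π cos²(nx) dx = π/2; for n ≠ n', ∫_0^π sin(nx)sin(n'x) dx = ∫_0^π cos(nx)cos(n'x) dx = 0; and by product-to-sum, ∫_0^π sin(nx)cos(n'x) dx = ½∫_0^π [sin((n+n')x) + sin((n−n')x)] dx, which is 0 when n+n' is even and 2n/(n²−n'²) when n+n' is odd (it need not vanish on (0, π)).
  u² squared terms: (1)²·∫cos(2x)² dx = 1·π/2 = π/2;  (1)²·∫sin(5x)² dx = 1·π/2 = π/2.
  u² cross terms: 2·(1)·(1)·∫cos(2x)·sin(5x) dx = 2·(10/21) = 20/21.
  So ∫_0^π u² dx = π/2 + π/2 + 20/21 = 20/21 + π.
  (u')² squared terms: (-2)²·∫sin(2x)² dx = 4·π/2 = 2*π;  (5)²·∫cos(5x)² dx = 25·π/2 = 25*π/2.
  (u')² cross terms: 2·(-2)·(5)·∫sin(2x)·cos(5x) dx = -20·(-4/21) = 80/21.
  So ∫_0^π (u')² dx = 2*π + 25*π/2 + 80/21 = 80/21 + 29*π/2.
||u||_{H^1}^2 = (20/21 + π) + (80/21 + 29*π/2) = 100/21 + 31*π/2.


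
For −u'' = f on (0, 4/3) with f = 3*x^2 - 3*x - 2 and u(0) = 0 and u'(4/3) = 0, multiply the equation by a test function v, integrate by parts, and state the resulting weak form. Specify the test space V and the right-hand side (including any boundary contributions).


V = {v ∈ H^1(0, 4/3) : v(0) = 0} (test functions vanish at x = 0 where u is specified); weak form: ∫_0^4/3 u'v' dx = ∫_0^4/3 (3*x^2 - 3*x - 2) v dx for all v ∈ V.

Multiply both sides by a test function v and integrate from 0 to 4/3:
  ∫_0^4/3 −u''(x) v(x) dx = ∫_0^4/3 f(x) v(x) dx.
Integrate the LHS by parts once:
  ∫_0^4/3 −u'' v dx = −[u'(x) v(x)]_0^4/3 + ∫_0^4/3 u'(x) v'(x) dx.
Thus ∫_0^4/3 u'(x) v'(x) dx = ∫_0^4/3 f(x) v(x) dx + [u'(x) v(x)]_0^4/3.
Choose V so that boundary terms are either known or forced to vanish.
Mixed BC: u(0) = 0 (Dirichlet) and u'(4/3) = 0 (Neumann). Define V = {v ∈ H^1(0, 4/3) : v(0) = 0}. Then [u' v]_0^4/3 = u'(4/3)·v(4/3) − u'(0)·0 = 0.
Weak formulation: find u (satisfying any essential BC) such that ∫_0^4/3 u'(x) v'(x) dx = ∫_0^4/3 f v dx for all v ∈ V (Dirichlet at 0 absorbed into V; the Neumann datum at x = 4/3 is zero, so no boundary term remains).
Substituting f(x) = 3*x^2 - 3*x - 2, the right-hand side is ∫_0^4/3 (3*x^2 - 3*x - 2) v dx.


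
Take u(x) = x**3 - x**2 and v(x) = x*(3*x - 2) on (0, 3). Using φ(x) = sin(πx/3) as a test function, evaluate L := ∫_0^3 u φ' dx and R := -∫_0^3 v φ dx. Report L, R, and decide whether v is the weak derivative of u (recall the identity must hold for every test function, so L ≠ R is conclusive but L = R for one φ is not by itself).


LHS = -63/π + 324/π^3, RHS = -63/π + 324/π^3. Yes, v = u' weakly.

u(x) = x**3 - x**2, classical derivative u'(x) = 3*x**2 - 2*x.
φ(x) = sin(πx/3), so φ'(x) = π*cos(π*x/3)/3.
Note φ(0) = φ(3) = 0, so the boundary term u·φ vanishes.
LHS = ∫_0^3 u(x) φ'(x) dx = ∫_0^3 (π*x^3*cos(π*x/3)/3 - π*x^2*cos(π*x/3)/3) dx. Term by term:
  ∫_0^3 -π*x^2*cos(π*x/3)/3 dx = 18/π;  ∫_0^3 π*x^3*cos(π*x/3)/3 dx = -81/π + 324/π^3.
Sum: 18/π + -81/π + 324/π^3 = -63/π + 324/π^3.
So LHS = -63/π + 324/π^3.
∫_0^3 v(x) φ(x) dx = ∫_0^3 (3*x^2*sin(π*x/3) - 2*x*sin(π*x/3)) dx. Term by term:
  ∫_0^3 -2*x*sin(π*x/3) dx = -18/π;  ∫_0^3 3*x^2*sin(π*x/3) dx = -324/π^3 + 81/π.
Sum: -18/π + -324/π^3 + 81/π = -324/π^3 + 63/π.
So RHS = -∫_0^3 v(x) φ(x) dx = -63/π + 324/π^3.
LHS = RHS, so the identity holds for this test φ.
Moreover u is smooth here and v(x) = u'(x) = 3*x**2 - 2*x pointwise, so the identity holds for every test function. Hence v is the weak derivative of u.


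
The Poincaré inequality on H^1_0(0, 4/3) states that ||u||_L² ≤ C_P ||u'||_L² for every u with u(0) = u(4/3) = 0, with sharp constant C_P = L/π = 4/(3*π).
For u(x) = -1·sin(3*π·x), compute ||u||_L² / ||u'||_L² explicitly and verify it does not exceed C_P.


||u||_L² / ||u'||_L² = 1/(3*π) < C_P = 4/(3*π).

u(x) = -1·sin(3*π·x), so u'(x) = -3*π*cos(3*π*x).
Writing u(x) = A·sin(kπx/L) with A = -1 and k = 4, use ∫_0^L sin²(kπx/L) dx = L/2 and ∫_0^L cos²(kπx/L) dx = L/2.
u² = 1·sin²(3*π·x) and (u')² = 9*π^2·cos²(3*π·x), and each of sin², cos² integrates to L/2 = 2/3 over (0, 4/3).
∫_0^4/3 u² dx = 2/3, so ||u||_L² = sqrt(6)/3.
∫_0^4/3 (u')² dx = 6*π^2, so ||u'||_L² = sqrt(6)*π.
Ratio ||u||_L² / ||u'||_L² = 1/(3*π).
Sharp Poincaré constant on H^1_0(0, 4/3) is C_P = L/π = 4/(3*π), achieved by sin(3*π/4·x).
This is the k = 4 harmonic; the ratio L/(kπ) is strictly less than C_P = L/π, consistent with the sharp inequality ||u||_L² ≤ C_P ||u'||_L².


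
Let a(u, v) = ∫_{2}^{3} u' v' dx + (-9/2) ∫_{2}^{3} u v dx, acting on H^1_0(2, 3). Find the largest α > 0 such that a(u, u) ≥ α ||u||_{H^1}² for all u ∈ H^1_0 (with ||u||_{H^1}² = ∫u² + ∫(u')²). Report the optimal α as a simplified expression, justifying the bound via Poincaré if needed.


α = (-9/2 + π^2)/(1 + π^2)

Coercivity of a(·,·) on H^1_0(2, 3) means a(u, u) ≥ α ||u||_{H^1}² for every u ∈ H^1_0.
The interval has length L = 1, and Poincaré/coercivity depend only on L. Here a(u, u) = ∫(u')² + (-9/2)·∫u².
Here c = -9/2 < 0 with |c| < (π/L)² = π^2, so coercivity still holds. The condition a(u,u) ≥ α||u||_{H^1}² reads (1−α)∫(u')² ≥ (α−c)∫u². Any admissible α is ≤ 1 (rapidly oscillating u have ∫u²/∫(u')² → 0), and α = 1 would force 0 ≥ (1−c)∫u², impossible since c < 1; so 1−α > 0. By the sharp Poincaré inequality on H^1_0 of an interval of length L, ∫(u')² ≥ (π/L)²∫u² with equality for the first sine mode sin(π(x−x₀)/L) (x₀ the left endpoint), so the inequality holds for all u iff (1−α)(π/L)² ≥ α − c, i.e. α ≤ ((π/L)² + c)/((π/L)² + 1) = (1 + c(L/π)²)/(1 + (L/π)²). (Direct route, valid since c ≤ 0: Poincaré gives c∫u² ≥ c(L/π)²∫(u')², so a(u,u) ≥ (1 + c(L/π)²)∫(u')², while ||u||_{H^1}² ≤ (1 + (L/π)²)∫(u')²; dividing yields the same α.) With (π/L)² = π^2 and c = -9/2, the largest admissible constant is α = ((π/L)² + c)/((π/L)² + 1).
Simplifying, α = (-9/2 + π^2)/(1 + π^2).


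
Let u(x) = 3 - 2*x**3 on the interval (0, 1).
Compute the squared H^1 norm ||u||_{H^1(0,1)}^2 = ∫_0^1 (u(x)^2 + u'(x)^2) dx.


||u||_{H^1}^2 = 482/35

The H^1 norm (squared) on an interval (0, L) is
  ||u||_{H^1}^2 = ∫_0^L u(x)^2 dx + ∫_0^L u'(x)^2 dx.
Compute u'(x) = -6*x**2.
Then u(x)^2 = 4*x**6 - 12*x**3 + 9 and u'(x)^2 = 36*x**4.
Integrate each monomial from 0 to 1 using ∫_0^1 c·x^n dx = c·1^(n+1)/(n+1):
  ∫_0^1 u(x)^2 dx = ∫_0^1 (4*x^6 - 12*x^3 + 9) dx. Term by term:
    ∫_0^1 4*x^6 dx = 4/7;  ∫_0^1 -12*x^3 dx = -3;  ∫_0^1 9 dx = 9.
  Sum: 4/7 − 3 + 9 = 46/7.
  ∫_0^1 u'(x)^2 dx = ∫_0^1 (36*x^4) dx. Term by term:
    ∫_0^1 36*x^4 dx = 36/5.
Adding: ||u||_{H^1}^2 = 46/7 + 36/5 = 482/35.


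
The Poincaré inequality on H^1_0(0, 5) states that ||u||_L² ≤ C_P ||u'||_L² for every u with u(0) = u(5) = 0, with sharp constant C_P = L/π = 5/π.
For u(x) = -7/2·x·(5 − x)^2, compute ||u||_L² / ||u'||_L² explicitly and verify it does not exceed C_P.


||u||_L² / ||u'||_L² = 5*sqrt(14)/14 < C_P = 5/π.

u(x) = -7/2·x·(5 − x)^2, so u'(x) = -21*x^2/2 + 70*x - 175/2.
u(x) = -7/2·x·(5 − x)^2 vanishes at x = 0 and x = 5, so u ∈ H^1_0(0, 5). Differentiate via the product rule and integrate the resulting polynomials term by term.
  ∫_0^5 u² dx = ∫_0^5 (49*x^6/4 - 245*x^5 + 3675*x^4/2 - 6125*x^3 + 30625*x^2/4) dx. Term by term:
    ∫_0^5 49*x^6/4 dx = 546875/4;  ∫_0^5 -245*x^5 dx = -3828125/6;  ∫_0^5 3675*x^4/2 dx = 2296875/2;
    ∫_0^5 -6125*x^3 dx = -3828125/4;  ∫_0^5 30625*x^2/4 dx = 3828125/12.
  Sum: 546875/4 − 3828125/6 + 2296875/2 − 3828125/4 + 3828125/12 = 109375/12.
  ∫_0^5 (u')² dx = ∫_0^5 (441*x^4/4 - 1470*x^3 + 13475*x^2/2 - 12250*x + 30625/4) dx. Term by term:
    ∫_0^5 441*x^4/4 dx = 275625/4;  ∫_0^5 -1470*x^3 dx = -459375/2;  ∫_0^5 13475*x^2/2 dx = 1684375/6;
    ∫_0^5 -12250*x dx = -153125;  ∫_0^5 30625/4 dx = 153125/4.
  Sum: 275625/4 − 459375/2 + 1684375/6 − 153125 + 153125/4 = 30625/6.
∫_0^5 u² dx = 109375/12, so ||u||_L² = 125*sqrt(21)/6.
∫_0^5 (u')² dx = 30625/6, so ||u'||_L² = 175*sqrt(6)/6.
Ratio ||u||_L² / ||u'||_L² = 5*sqrt(14)/14.
Sharp Poincaré constant on H^1_0(0, 5) is C_P = L/π = 5/π, achieved by sin(π/5·x).
A polynomial bump cannot attain the sharp Poincaré constant (only the first sine eigenfunction does), so the ratio is strictly less than C_P, consistent with ||u||_L² ≤ C_P ||u'||_L².


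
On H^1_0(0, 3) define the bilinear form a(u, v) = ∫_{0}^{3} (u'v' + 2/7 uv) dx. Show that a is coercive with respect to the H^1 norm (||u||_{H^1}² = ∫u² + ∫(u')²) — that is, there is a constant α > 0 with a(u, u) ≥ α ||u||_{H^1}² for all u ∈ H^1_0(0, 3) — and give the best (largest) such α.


α = (18/7 + π^2)/(9 + π^2)

Coercivity of a(·,·) on H^1_0(0, 3) means a(u, u) ≥ α ||u||_{H^1}² for every u ∈ H^1_0.
The interval has length L = 3, and Poincaré/coercivity depend only on L. Here a(u, u) = ∫(u')² + (2/7)·∫u².
Here 0 < c = 2/7 < 1. The condition a(u,u) ≥ α||u||_{H^1}² reads (1−α)∫(u')² ≥ (α−c)∫u². Any admissible α is ≤ 1 (rapidly oscillating u have ∫u²/∫(u')² → 0), and α = 1 would force 0 ≥ (1−c)∫u², impossible since c < 1; so 1−α > 0. By the sharp Poincaré inequality on H^1_0 of an interval of length L, ∫(u')² ≥ (π/L)²∫u² with equality for the first sine mode sin(π(x−x₀)/L) (x₀ the left endpoint), so the inequality holds for all u iff (1−α)(π/L)² ≥ α − c, i.e. α ≤ ((π/L)² + c)/((π/L)² + 1) = (1 + c(L/π)²)/(1 + (L/π)²). With (π/L)² = π^2/9 and c = 2/7, the largest admissible constant is α = ((π/L)² + c)/((π/L)² + 1).
Simplifying, α = (18/7 + π^2)/(9 + π^2).


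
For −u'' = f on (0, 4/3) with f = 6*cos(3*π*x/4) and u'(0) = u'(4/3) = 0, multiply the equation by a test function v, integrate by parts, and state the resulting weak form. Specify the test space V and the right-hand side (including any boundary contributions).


V = H^1(0, 4/3) (no boundary constraint on v; u is determined up to an additive constant); weak form: ∫_0^4/3 u'v' dx = ∫_0^4/3 (6*cos(3*π*x/4)) v dx for all v ∈ V.

Multiply both sides by a test function v and integrate from 0 to 4/3:
  ∫_0^4/3 −u''(x) v(x) dx = ∫_0^4/3 f(x) v(x) dx.
Integrate the LHS by parts once:
  ∫_0^4/3 −u'' v dx = −[u'(x) v(x)]_0^4/3 + ∫_0^4/3 u'(x) v'(x) dx.
Thus ∫_0^4/3 u'(x) v'(x) dx = ∫_0^4/3 f(x) v(x) dx + [u'(x) v(x)]_0^4/3.
Choose V so that boundary terms are either known or forced to vanish.
u has homogeneous Neumann: u'(0) = u'(4/3) = 0. So [u' v]_0^4/3 = 0·v(4/3) − 0·v(0) = 0 for any v; take V = H^1(0, 4/3).
Weak formulation: find u (satisfying any essential BC) such that ∫_0^4/3 u'(x) v'(x) dx = ∫_0^4/3 f v dx for all v ∈ V (homogeneous Neumann, so boundary terms vanish).
Substituting f(x) = 6*cos(3*π*x/4), the right-hand side is ∫_0^4/3 (6*cos(3*π*x/4)) v dx.
Compatibility check (pure Neumann): taking v ≡ 1 ∈ V gives 0 = ∫_0^4/3 f dx + (0) − (0), i.e. ∫_0^4/3 f dx must equal u'(0) − u'(4/3) = 0. Indeed ∫_0^4/3 (6*cos(3*π*x/4)) dx = 0, so the data are compatible. The solution is then unique only up to an additive constant (fix it e.g. by requiring ∫_0^4/3 u dx = 0).


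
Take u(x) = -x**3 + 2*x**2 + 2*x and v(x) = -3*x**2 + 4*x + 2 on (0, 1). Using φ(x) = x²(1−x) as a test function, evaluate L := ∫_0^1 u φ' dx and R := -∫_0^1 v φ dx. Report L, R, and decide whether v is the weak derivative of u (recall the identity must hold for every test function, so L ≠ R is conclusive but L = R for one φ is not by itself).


LHS = -4/15, RHS = -4/15. Yes, v = u' weakly.

u(x) = -x**3 + 2*x**2 + 2*x, classical derivative u'(x) = -3*x**2 + 4*x + 2.
φ(x) = x²(1−x), so φ'(x) = x*(2 - 3*x).
Note φ(0) = φ(1) = 0, so the boundary term u·φ vanishes.
LHS = ∫_0^1 u(x) φ'(x) dx = ∫_0^1 (3*x^5 - 8*x^4 - 2*x^3 + 4*x^2) dx. Term by term:
  ∫_0^1 3*x^5 dx = 1/2;  ∫_0^1 -8*x^4 dx = -8/5;  ∫_0^1 -2*x^3 dx = -1/2;
  ∫_0^1 4*x^2 dx = 4/3.
Sum: 1/2 − 8/5 − 1/2 + 4/3 = -4/15.
So LHS = -4/15.
∫_0^1 v(x) φ(x) dx = ∫_0^1 (3*x^5 - 7*x^4 + 2*x^3 + 2*x^2) dx. Term by term:
  ∫_0^1 3*x^5 dx = 1/2;  ∫_0^1 -7*x^4 dx = -7/5;  ∫_0^1 2*x^3 dx = 1/2;
  ∫_0^1 2*x^2 dx = 2/3.
Sum: 1/2 − 7/5 + 1/2 + 2/3 = 4/15.
So RHS = -∫_0^1 v(x) φ(x) dx = -4/15.
LHS = RHS, so the identity holds for this test φ.
Moreover u is smooth here and v(x) = u'(x) = -3*x**2 + 4*x + 2 pointwise, so the identity holds for every test function. Hence v is the weak derivative of u.


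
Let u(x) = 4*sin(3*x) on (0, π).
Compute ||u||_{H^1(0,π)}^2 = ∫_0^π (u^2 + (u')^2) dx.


||u||_{H^1(0,π)}^2 = 80*π

u'(x) = 12*cos(3*x).
Expand u² and (u')² and integrate term by term on (0, π), using: for integers n ≥ 1, ∫_0^π sin²(nx) dx = ∫_0^π cos²(nx) dx = π/2; for n ≠ n', ∫_0^π sin(nx)sin(n'x) dx = ∫_0^π cos(nx)cos(n'x) dx = 0; and by product-to-sum, ∫_0^π sin(nx)cos(n'x) dx = ½∫_0^π [sin((n+n')x) + sin((n−n')x)] dx, which is 0 when n+n' is even and 2n/(n²−n'²) when n+n' is odd (it need not vanish on (0, π)).
  u² squared terms: (4)²·∫sin(3x)² dx = 16·π/2 = 8*π.
  So ∫_0^π u² dx = 8*π.
  (u')² squared terms: (12)²·∫cos(3x)² dx = 144·π/2 = 72*π.
  So ∫_0^π (u')² dx = 72*π.
||u||_{H^1}^2 = (8*π) + (72*π) = 80*π.


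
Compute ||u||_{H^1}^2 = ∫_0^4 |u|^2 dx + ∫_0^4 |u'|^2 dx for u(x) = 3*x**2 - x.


||u||_{H^1}^2 = 32348/15

The H^1 norm (squared) on an interval (0, L) is
  ||u||_{H^1}^2 = ∫_0^L u(x)^2 dx + ∫_0^L u'(x)^2 dx.
Compute u'(x) = 6*x - 1.
Then u(x)^2 = 9*x**4 - 6*x**3 + x**2 and u'(x)^2 = 36*x**2 - 12*x + 1.
Integrate each monomial from 0 to 4 using ∫_0^4 c·x^n dx = c·4^(n+1)/(n+1):
  ∫_0^4 u(x)^2 dx = ∫_0^4 (9*x^4 - 6*x^3 + x^2) dx. Term by term:
    ∫_0^4 9*x^4 dx = 9216/5;  ∫_0^4 -6*x^3 dx = -384;  ∫_0^4 x^2 dx = 64/3.
  Sum: 9216/5 − 384 + 64/3 = 22208/15.
  ∫_0^4 u'(x)^2 dx = ∫_0^4 (36*x^2 - 12*x + 1) dx. Term by term:
    ∫_0^4 36*x^2 dx = 768;  ∫_0^4 -12*x dx = -96;  ∫_0^4 1 dx = 4.
  Sum: 768 − 96 + 4 = 676.
Adding: ||u||_{H^1}^2 = 22208/15 + 676 = 32348/15.


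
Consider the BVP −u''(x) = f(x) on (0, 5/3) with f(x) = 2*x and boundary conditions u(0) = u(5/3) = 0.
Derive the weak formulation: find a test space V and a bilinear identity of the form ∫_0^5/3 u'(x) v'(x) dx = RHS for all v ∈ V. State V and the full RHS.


V = H^1_0(0, 5/3) (so v(0) = v(5/3) = 0); weak form: ∫_0^5/3 u'v' dx = ∫_0^5/3 (2*x) v dx for all v ∈ V.

Multiply both sides by a test function v and integrate from 0 to 5/3:
  ∫_0^5/3 −u''(x) v(x) dx = ∫_0^5/3 f(x) v(x) dx.
Integrate the LHS by parts once:
  ∫_0^5/3 −u'' v dx = −[u'(x) v(x)]_0^5/3 + ∫_0^5/3 u'(x) v'(x) dx.
Thus ∫_0^5/3 u'(x) v'(x) dx = ∫_0^5/3 f(x) v(x) dx + [u'(x) v(x)]_0^5/3.
Choose V so that boundary terms are either known or forced to vanish.
u is Dirichlet: u(0) = u(5/3) = 0. Let V = H^1_0(0, 5/3); then v(0) = v(5/3) = 0, and [u' v]_0^5/3 = 0.
Weak formulation: find u (satisfying any essential BC) such that ∫_0^5/3 u'(x) v'(x) dx = ∫_0^5/3 f v dx for all v ∈ V.
Substituting f(x) = 2*x, the right-hand side is ∫_0^5/3 (2*x) v dx.


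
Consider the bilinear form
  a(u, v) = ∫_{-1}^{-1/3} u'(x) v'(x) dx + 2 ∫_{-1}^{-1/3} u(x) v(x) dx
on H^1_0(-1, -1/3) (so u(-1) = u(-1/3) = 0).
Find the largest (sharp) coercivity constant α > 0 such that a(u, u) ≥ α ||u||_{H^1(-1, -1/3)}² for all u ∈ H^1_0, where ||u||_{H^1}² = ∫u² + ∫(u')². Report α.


α = 1

Coercivity of a(·,·) on H^1_0(-1, -1/3) means a(u, u) ≥ α ||u||_{H^1}² for every u ∈ H^1_0.
The interval has length L = 2/3, and Poincaré/coercivity depend only on L. Here a(u, u) = ∫(u')² + (2)·∫u².
Here c = 2 ≥ 1, so a(u,u) = ∫(u')² + c∫u² ≥ ∫(u')² + ∫u² = ||u||_{H^1}², i.e. α = 1 works. No larger α is possible: a(u,u) ≥ α||u||_{H^1}² means (1−α)∫(u')² ≥ (α−c)∫u², and for the modes u_n = sin(nπ(x−x₀)/L) (x₀ the left endpoint) one has ∫u_n²/∫(u_n')² = (L/(nπ))² → 0, so a(u_n,u_n)/||u_n||_{H^1}² → 1. Hence the optimal constant is α = 1.
Therefore α = 1.


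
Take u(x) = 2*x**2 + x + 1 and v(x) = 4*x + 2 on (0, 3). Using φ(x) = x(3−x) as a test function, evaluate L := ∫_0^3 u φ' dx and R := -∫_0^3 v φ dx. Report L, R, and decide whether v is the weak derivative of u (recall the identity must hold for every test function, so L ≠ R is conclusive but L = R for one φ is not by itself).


LHS = -63/2, RHS = -36. No, v is not the weak derivative of u.

u(x) = 2*x**2 + x + 1, classical derivative u'(x) = 4*x + 1.
φ(x) = x(3−x), so φ'(x) = 3 - 2*x.
Note φ(0) = φ(3) = 0, so the boundary term u·φ vanishes.
LHS = ∫_0^3 u(x) φ'(x) dx = ∫_0^3 (-4*x^3 + 4*x^2 + x + 3) dx. Term by term:
  ∫_0^3 -4*x^3 dx = -81;  ∫_0^3 4*x^2 dx = 36;  ∫_0^3 x dx = 9/2;
  ∫_0^3 3 dx = 9.
Sum: -81 + 36 + 9/2 + 9 = -63/2.
So LHS = -63/2.
∫_0^3 v(x) φ(x) dx = ∫_0^3 (-4*x^3 + 10*x^2 + 6*x) dx. Term by term:
  ∫_0^3 -4*x^3 dx = -81;  ∫_0^3 10*x^2 dx = 90;  ∫_0^3 6*x dx = 27.
Sum: -81 + 90 + 27 = 36.
So RHS = -∫_0^3 v(x) φ(x) dx = -36.
LHS − RHS = 9/2 ≠ 0, so the identity fails.
(For a valid weak derivative the identity must hold for EVERY test function, in particular this one. The failure shows v is NOT the weak derivative of u.)
Correct weak derivative would be u'(x) = 4*x + 1.


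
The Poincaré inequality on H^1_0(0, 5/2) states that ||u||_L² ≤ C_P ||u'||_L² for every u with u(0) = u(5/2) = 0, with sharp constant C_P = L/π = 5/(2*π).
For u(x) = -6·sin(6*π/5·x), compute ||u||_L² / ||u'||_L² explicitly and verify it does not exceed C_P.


||u||_L² / ||u'||_L² = 5/(6*π) < C_P = 5/(2*π).

u(x) = -6·sin(6*π/5·x), so u'(x) = -36*π*cos(6*π*x/5)/5.
Writing u(x) = A·sin(kπx/L) with A = -6 and k = 3, use ∫_0^L sin²(kπx/L) dx = L/2 and ∫_0^L cos²(kπx/L) dx = L/2.
u² = 36·sin²(6*π/5·x) and (u')² = 1296*π^2/25·cos²(6*π/5·x), and each of sin², cos² integrates to L/2 = 5/4 over (0, 5/2).
∫_0^5/2 u² dx = 45, so ||u||_L² = 3*sqrt(5).
∫_0^5/2 (u')² dx = 324*π^2/5, so ||u'||_L² = 18*sqrt(5)*π/5.
Ratio ||u||_L² / ||u'||_L² = 5/(6*π).
Sharp Poincaré constant on H^1_0(0, 5/2) is C_P = L/π = 5/(2*π), achieved by sin(2*π/5·x).
This is the k = 3 harmonic; the ratio L/(kπ) is strictly less than C_P = L/π, consistent with the sharp inequality ||u||_L² ≤ C_P ||u'||_L².


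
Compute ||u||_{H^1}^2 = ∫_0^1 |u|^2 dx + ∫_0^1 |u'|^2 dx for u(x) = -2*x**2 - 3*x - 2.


||u||_{H^1}^2 = 229/5

The H^1 norm (squared) on an interval (0, L) is
  ||u||_{H^1}^2 = ∫_0^L u(x)^2 dx + ∫_0^L u'(x)^2 dx.
Compute u'(x) = -4*x - 3.
Then u(x)^2 = 4*x**4 + 12*x**3 + 17*x**2 + 12*x + 4 and u'(x)^2 = 16*x**2 + 24*x + 9.
Integrate each monomial from 0 to 1 using ∫_0^1 c·x^n dx = c·1^(n+1)/(n+1):
  ∫_0^1 u(x)^2 dx = ∫_0^1 (4*x^4 + 12*x^3 + 17*x^2 + 12*x + 4) dx. Term by term:
    ∫_0^1 4*x^4 dx = 4/5;  ∫_0^1 12*x^3 dx = 3;  ∫_0^1 17*x^2 dx = 17/3;
    ∫_0^1 12*x dx = 6;  ∫_0^1 4 dx = 4.
  Sum: 4/5 + 3 + 17/3 + 6 + 4 = 292/15.
  ∫_0^1 u'(x)^2 dx = ∫_0^1 (16*x^2 + 24*x + 9) dx. Term by term:
    ∫_0^1 16*x^2 dx = 16/3;  ∫_0^1 24*x dx = 12;  ∫_0^1 9 dx = 9.
  Sum: 16/3 + 12 + 9 = 79/3.
Adding: ||u||_{H^1}^2 = 292/15 + 79/3 = 229/5.


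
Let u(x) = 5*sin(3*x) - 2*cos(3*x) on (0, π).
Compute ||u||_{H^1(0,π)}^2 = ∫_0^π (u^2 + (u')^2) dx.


||u||_{H^1(0,π)}^2 = 145*π

u'(x) = 6*sin(3*x) + 15*cos(3*x).
Expand u² and (u')² and integrate term by term on (0, π), using: for integers n ≥ 1, ∫_0^π sin²(nx) dx = ∫_0^π cos²(nx) dx = π/2; for n ≠ n', ∫_0^π sin(nx)sin(n'x) dx = ∫_0^π cos(nx)cos(n'x) dx = 0; and by product-to-sum, ∫_0^π sin(nx)cos(n'x) dx = ½∫_0^π [sin((n+n')x) + sin((n−n')x)] dx, which is 0 when n+n' is even and 2n/(n²−n'²) when n+n' is odd (it need not vanish on (0, π)).
  u² squared terms: (-2)²·∫cos(3x)² dx = 4·π/2 = 2*π;  (5)²·∫sin(3x)² dx = 25·π/2 = 25*π/2.
  u² cross terms: 2·(-2)·(5)·∫cos(3x)·sin(3x) dx = -20·(0) = 0.
  So ∫_0^π u² dx = 2*π + 25*π/2 + 0 = 29*π/2.
  (u')² squared terms: (6)²·∫sin(3x)² dx = 36·π/2 = 18*π;  (15)²·∫cos(3x)² dx = 225·π/2 = 225*π/2.
  (u')² cross terms: 2·(6)·(15)·∫sin(3x)·cos(3x) dx = 180·(0) = 0.
  So ∫_0^π (u')² dx = 18*π + 225*π/2 + 0 = 261*π/2.
||u||_{H^1}^2 = (29*π/2) + (261*π/2) = 145*π.


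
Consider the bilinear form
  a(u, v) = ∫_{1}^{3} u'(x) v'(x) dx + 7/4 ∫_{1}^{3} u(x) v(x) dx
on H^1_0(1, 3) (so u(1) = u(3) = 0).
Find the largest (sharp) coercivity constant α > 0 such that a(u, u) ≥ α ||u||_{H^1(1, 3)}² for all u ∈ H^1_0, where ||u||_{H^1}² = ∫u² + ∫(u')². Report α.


α = 1

Coercivity of a(·,·) on H^1_0(1, 3) means a(u, u) ≥ α ||u||_{H^1}² for every u ∈ H^1_0.
The interval has length L = 2, and Poincaré/coercivity depend only on L. Here a(u, u) = ∫(u')² + (7/4)·∫u².
Here c = 7/4 ≥ 1, so a(u,u) = ∫(u')² + c∫u² ≥ ∫(u')² + ∫u² = ||u||_{H^1}², i.e. α = 1 works. No larger α is possible: a(u,u) ≥ α||u||_{H^1}² means (1−α)∫(u')² ≥ (α−c)∫u², and for the modes u_n = sin(nπ(x−x₀)/L) (x₀ the left endpoint) one has ∫u_n²/∫(u_n')² = (L/(nπ))² → 0, so a(u_n,u_n)/||u_n||_{H^1}² → 1. Hence the optimal constant is α = 1.
Therefore α = 1.


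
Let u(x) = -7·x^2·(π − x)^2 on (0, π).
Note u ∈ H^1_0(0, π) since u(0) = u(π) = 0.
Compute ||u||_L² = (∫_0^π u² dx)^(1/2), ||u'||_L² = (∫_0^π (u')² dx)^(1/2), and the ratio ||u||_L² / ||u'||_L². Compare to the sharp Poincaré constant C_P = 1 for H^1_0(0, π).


||u||_L² / ||u'||_L² = sqrt(3)*π/6 < C_P = 1.

u(x) = -7·x^2·(π − x)^2, so u'(x) = 14*x*(x*(π - x) - (x - π)^2).
u(x) = -7·x^2·(π − x)^2 vanishes at x = 0 and x = π, so u ∈ H^1_0(0, π). Differentiate via the product rule and integrate the resulting polynomials term by term.
  ∫_0^π u² dx = ∫_0^π (49*x^8 - 196*π*x^7 + 294*π^2*x^6 - 196*π^3*x^5 + 49*π^4*x^4) dx. Term by term:
    ∫_0^π 49*x^8 dx = 49*π^9/9;  ∫_0^π -196*π*x^7 dx = -49*π^9/2;  ∫_0^π 294*π^2*x^6 dx = 42*π^9;
    ∫_0^π -196*π^3*x^5 dx = -98*π^9/3;  ∫_0^π 49*π^4*x^4 dx = 49*π^9/5.
  Sum: 49*π^9/9 − 49*π^9/2 + 42*π^9 − 98*π^9/3 + 49*π^9/5 = 7*π^9/90.
  ∫_0^π (u')² dx = ∫_0^π (784*x^6 - 2352*π*x^5 + 2548*π^2*x^4 - 1176*π^3*x^3 + 196*π^4*x^2) dx. Term by term:
    ∫_0^π 784*x^6 dx = 112*π^7;  ∫_0^π -2352*π*x^5 dx = -392*π^7;  ∫_0^π 2548*π^2*x^4 dx = 2548*π^7/5;
    ∫_0^π -1176*π^3*x^3 dx = -294*π^7;  ∫_0^π 196*π^4*x^2 dx = 196*π^7/3.
  Sum: 112*π^7 − 392*π^7 + 2548*π^7/5 − 294*π^7 + 196*π^7/3 = 14*π^7/15.
∫_0^π u² dx = 7*π^9/90, so ||u||_L² = sqrt(70)*π^(9/2)/30.
∫_0^π (u')² dx = 14*π^7/15, so ||u'||_L² = sqrt(210)*π^(7/2)/15.
Ratio ||u||_L² / ||u'||_L² = sqrt(3)*π/6.
Sharp Poincaré constant on H^1_0(0, π) is C_P = L/π = 1, achieved by sin(x).
A polynomial bump cannot attain the sharp Poincaré constant (only the first sine eigenfunction does), so the ratio is strictly less than C_P, consistent with ||u||_L² ≤ C_P ||u'||_L².


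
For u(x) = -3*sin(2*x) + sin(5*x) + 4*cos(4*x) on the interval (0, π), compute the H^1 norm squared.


||u||_{H^1(0,π)}^2 = 1360/9 + 343*π/2

u'(x) = -16*sin(4*x) - 6*cos(2*x) + 5*cos(5*x).
Expand u² and (u')² and integrate term by term on (0, π), using: for integers n ≥ 1, ∫_0^π sin²(nx) dx = ∫_0^π cos²(nx) dx = π/2; for n ≠ n', ∫_0^π sin(nx)sin(n'x) dx = ∫_0^π cos(nx)cos(n'x) dx = 0; and by product-to-sum, ∫_0^π sin(nx)cos(n'x) dx = ½∫_0^π [sin((n+n')x) + sin((n−n')x)] dx, which is 0 when n+n' is even and 2n/(n²−n'²) when n+n' is odd (it need not vanish on (0, π)).
  u² squared terms: (-3)²·∫sin(2x)² dx = 9·π/2 = 9*π/2;  (4)²·∫cos(4x)² dx = 16·π/2 = 8*π;  (1)²·∫sin(5x)² dx = 1·π/2 = π/2.
  u² cross terms: 2·(-3)·(4)·∫sin(2x)·cos(4x) dx = -24·(0) = 0;  2·(-3)·(1)·∫sin(2x)·sin(5x) dx = -6·(0) = 0;  2·(4)·(1)·∫cos(4x)·sin(5x) dx = 8·(10/9) = 80/9.
  So ∫_0^π u² dx = 9*π/2 + 8*π + π/2 + 0 + 0 + 80/9 = 80/9 + 13*π.
  (u')² squared terms: (-16)²·∫sin(4x)² dx = 256·π/2 = 128*π;  (-6)²·∫cos(2x)² dx = 36·π/2 = 18*π;  (5)²·∫cos(5x)² dx = 25·π/2 = 25*π/2.
  (u')² cross terms: 2·(-16)·(-6)·∫sin(4x)·cos(2x) dx = 192·(0) = 0;  2·(-16)·(5)·∫sin(4x)·cos(5x) dx = -160·(-8/9) = 1280/9;  2·(-6)·(5)·∫cos(2x)·cos(5x) dx = -60·(0) = 0.
  So ∫_0^π (u')² dx = 128*π + 18*π + 25*π/2 + 0 + 1280/9 + 0 = 1280/9 + 317*π/2.
||u||_{H^1}^2 = (80/9 + 13*π) + (1280/9 + 317*π/2) = 1360/9 + 343*π/2.


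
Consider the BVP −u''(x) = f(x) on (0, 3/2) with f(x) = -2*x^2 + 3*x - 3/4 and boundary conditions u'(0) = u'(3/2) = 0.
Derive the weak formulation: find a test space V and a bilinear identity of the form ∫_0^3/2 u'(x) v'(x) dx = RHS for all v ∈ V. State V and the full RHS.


V = H^1(0, 3/2) (no boundary constraint on v; u is determined up to an additive constant); weak form: ∫_0^3/2 u'v' dx = ∫_0^3/2 (-2*x^2 + 3*x - 3/4) v dx for all v ∈ V.

Multiply both sides by a test function v and integrate from 0 to 3/2:
  ∫_0^3/2 −u''(x) v(x) dx = ∫_0^3/2 f(x) v(x) dx.
Integrate the LHS by parts once:
  ∫_0^3/2 −u'' v dx = −[u'(x) v(x)]_0^3/2 + ∫_0^3/2 u'(x) v'(x) dx.
Thus ∫_0^3/2 u'(x) v'(x) dx = ∫_0^3/2 f(x) v(x) dx + [u'(x) v(x)]_0^3/2.
Choose V so that boundary terms are either known or forced to vanish.
u has homogeneous Neumann: u'(0) = u'(3/2) = 0. So [u' v]_0^3/2 = 0·v(3/2) − 0·v(0) = 0 for any v; take V = H^1(0, 3/2).
Weak formulation: find u (satisfying any essential BC) such that ∫_0^3/2 u'(x) v'(x) dx = ∫_0^3/2 f v dx for all v ∈ V (homogeneous Neumann, so boundary terms vanish).
Substituting f(x) = -2*x^2 + 3*x - 3/4, the right-hand side is ∫_0^3/2 (-2*x^2 + 3*x - 3/4) v dx.
Compatibility check (pure Neumann): taking v ≡ 1 ∈ V gives 0 = ∫_0^3/2 f dx + (0) − (0), i.e. ∫_0^3/2 f dx must equal u'(0) − u'(3/2) = 0. Indeed ∫_0^3/2 (-2*x^2 + 3*x - 3/4) dx = 0, so the data are compatible. The solution is then unique only up to an additive constant (fix it e.g. by requiring ∫_0^3/2 u dx = 0).


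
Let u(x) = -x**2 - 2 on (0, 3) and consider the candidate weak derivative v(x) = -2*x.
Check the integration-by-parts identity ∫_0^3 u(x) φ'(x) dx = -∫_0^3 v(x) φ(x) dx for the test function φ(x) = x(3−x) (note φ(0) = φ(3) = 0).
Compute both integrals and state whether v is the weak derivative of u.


LHS = 27/2, RHS = 27/2. Yes, v = u' weakly.

u(x) = -x**2 - 2, classical derivative u'(x) = -2*x.
φ(x) = x(3−x), so φ'(x) = 3 - 2*x.
Note φ(0) = φ(3) = 0, so the boundary term u·φ vanishes.
LHS = ∫_0^3 u(x) φ'(x) dx = ∫_0^3 (2*x^3 - 3*x^2 + 4*x - 6) dx. Term by term:
  ∫_0^3 2*x^3 dx = 81/2;  ∫_0^3 -3*x^2 dx = -27;  ∫_0^3 4*x dx = 18;
  ∫_0^3 -6 dx = -18.
Sum: 81/2 − 27 + 18 − 18 = 27/2.
So LHS = 27/2.
∫_0^3 v(x) φ(x) dx = ∫_0^3 (2*x^3 - 6*x^2) dx. Term by term:
  ∫_0^3 2*x^3 dx = 81/2;  ∫_0^3 -6*x^2 dx = -54.
Sum: 81/2 − 54 = -27/2.
So RHS = -∫_0^3 v(x) φ(x) dx = 27/2.
LHS = RHS, so the identity holds for this test φ.
Moreover u is smooth here and v(x) = u'(x) = -2*x pointwise, so the identity holds for every test function. Hence v is the weak derivative of u.


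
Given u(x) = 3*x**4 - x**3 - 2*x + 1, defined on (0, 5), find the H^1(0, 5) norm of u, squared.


||u||_{H^1}^2 = 257410775/84

The H^1 norm (squared) on an interval (0, L) is
  ||u||_{H^1}^2 = ∫_0^L u(x)^2 dx + ∫_0^L u'(x)^2 dx.
Compute u'(x) = 12*x**3 - 3*x**2 - 2.
Then u(x)^2 = 9*x**8 - 6*x**7 + x**6 - 12*x**5 + 10*x**4 - 2*x**3 + 4*x**2 - 4*x + 1 and u'(x)^2 = 144*x**6 - 72*x**5 + 9*x**4 - 48*x**3 + 12*x**2 + 4.
Integrate each monomial from 0 to 5 using ∫_0^5 c·x^n dx = c·5^(n+1)/(n+1):
  ∫_0^5 u(x)^2 dx = ∫_0^5 (9*x^8 - 6*x^7 + x^6 - 12*x^5 + 10*x^4 - 2*x^3 + 4*x^2 - 4*x + 1) dx. Term by term:
    ∫_0^5 9*x^8 dx = 1953125;  ∫_0^5 -6*x^7 dx = -1171875/4;  ∫_0^5 x^6 dx = 78125/7;
    ∫_0^5 -12*x^5 dx = -31250;  ∫_0^5 10*x^4 dx = 6250;  ∫_0^5 -2*x^3 dx = -625/2;
    ∫_0^5 4*x^2 dx = 500/3;  ∫_0^5 -4*x dx = -50;  ∫_0^5 1 dx = 5.
  Sum: 1953125 − 1171875/4 + 78125/7 − 31250 + 6250 − 625/2 + 500/3 − 50 + 5 = 138274595/84.
  ∫_0^5 u'(x)^2 dx = ∫_0^5 (144*x^6 - 72*x^5 + 9*x^4 - 48*x^3 + 12*x^2 + 4) dx. Term by term:
    ∫_0^5 144*x^6 dx = 11250000/7;  ∫_0^5 -72*x^5 dx = -187500;  ∫_0^5 9*x^4 dx = 5625;
    ∫_0^5 -48*x^3 dx = -7500;  ∫_0^5 12*x^2 dx = 500;  ∫_0^5 4 dx = 20.
  Sum: 11250000/7 − 187500 + 5625 − 7500 + 500 + 20 = 9928015/7.
Adding: ||u||_{H^1}^2 = 138274595/84 + 9928015/7 = 257410775/84.


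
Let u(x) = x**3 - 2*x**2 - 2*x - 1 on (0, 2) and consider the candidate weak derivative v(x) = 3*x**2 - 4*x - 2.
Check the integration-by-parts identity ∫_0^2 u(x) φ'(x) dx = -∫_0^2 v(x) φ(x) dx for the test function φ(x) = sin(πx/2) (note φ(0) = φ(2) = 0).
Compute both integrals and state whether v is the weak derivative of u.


LHS = 96/π^3, RHS = 96/π^3. Yes, v = u' weakly.

u(x) = x**3 - 2*x**2 - 2*x - 1, classical derivative u'(x) = 3*x**2 - 4*x - 2.
φ(x) = sin(πx/2), so φ'(x) = π*cos(π*x/2)/2.
Note φ(0) = φ(2) = 0, so the boundary term u·φ vanishes.
LHS = ∫_0^2 u(x) φ'(x) dx = ∫_0^2 (π*x^3*cos(π*x/2)/2 - π*x^2*cos(π*x/2) - π*x*cos(π*x/2) - π*cos(π*x/2)/2) dx. Term by term:
  ∫_0^2 -π*cos(π*x/2)/2 dx = 0;  ∫_0^2 π*x^3*cos(π*x/2)/2 dx = -24/π + 96/π^3;  ∫_0^2 -π*x*cos(π*x/2) dx = 8/π;
  ∫_0^2 -π*x^2*cos(π*x/2) dx = 16/π.
Sum: 0 + -24/π + 96/π^3 + 8/π + 16/π = 96/π^3.
So LHS = 96/π^3.
∫_0^2 v(x) φ(x) dx = ∫_0^2 (3*x^2*sin(π*x/2) - 4*x*sin(π*x/2) - 2*sin(π*x/2)) dx. Term by term:
  ∫_0^2 -2*sin(π*x/2) dx = -8/π;  ∫_0^2 -4*x*sin(π*x/2) dx = -16/π;  ∫_0^2 3*x^2*sin(π*x/2) dx = -96/π^3 + 24/π.
Sum: -8/π − 16/π + -96/π^3 + 24/π = -96/π^3.
So RHS = -∫_0^2 v(x) φ(x) dx = 96/π^3.
LHS = RHS, so the identity holds for this test φ.
Moreover u is smooth here and v(x) = u'(x) = 3*x**2 - 4*x - 2 pointwise, so the identity holds for every test function. Hence v is the weak derivative of u.


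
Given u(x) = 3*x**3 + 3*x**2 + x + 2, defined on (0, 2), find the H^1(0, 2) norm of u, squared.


||u||_{H^1}^2 = 178042/105

The H^1 norm (squared) on an interval (0, L) is
  ||u||_{H^1}^2 = ∫_0^L u(x)^2 dx + ∫_0^L u'(x)^2 dx.
Compute u'(x) = 9*x**2 + 6*x + 1.
Then u(x)^2 = 9*x**6 + 18*x**5 + 15*x**4 + 18*x**3 + 13*x**2 + 4*x + 4 and u'(x)^2 = 81*x**4 + 108*x**3 + 54*x**2 + 12*x + 1.
Integrate each monomial from 0 to 2 using ∫_0^2 c·x^n dx = c·2^(n+1)/(n+1):
  ∫_0^2 u(x)^2 dx = ∫_0^2 (9*x^6 + 18*x^5 + 15*x^4 + 18*x^3 + 13*x^2 + 4*x + 4) dx. Term by term:
    ∫_0^2 9*x^6 dx = 1152/7;  ∫_0^2 18*x^5 dx = 192;  ∫_0^2 15*x^4 dx = 96;
    ∫_0^2 18*x^3 dx = 72;  ∫_0^2 13*x^2 dx = 104/3;  ∫_0^2 4*x dx = 8;
    ∫_0^2 4 dx = 8.
  Sum: 1152/7 + 192 + 96 + 72 + 104/3 + 8 + 8 = 12080/21.
  ∫_0^2 u'(x)^2 dx = ∫_0^2 (81*x^4 + 108*x^3 + 54*x^2 + 12*x + 1) dx. Term by term:
    ∫_0^2 81*x^4 dx = 2592/5;  ∫_0^2 108*x^3 dx = 432;  ∫_0^2 54*x^2 dx = 144;
    ∫_0^2 12*x dx = 24;  ∫_0^2 1 dx = 2.
  Sum: 2592/5 + 432 + 144 + 24 + 2 = 5602/5.
Adding: ||u||_{H^1}^2 = 12080/21 + 5602/5 = 178042/105.


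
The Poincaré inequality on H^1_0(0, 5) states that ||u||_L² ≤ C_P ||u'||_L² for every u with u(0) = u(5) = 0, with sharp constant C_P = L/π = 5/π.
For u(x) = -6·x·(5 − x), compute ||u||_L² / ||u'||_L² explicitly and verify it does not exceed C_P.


||u||_L² / ||u'||_L² = sqrt(10)/2 < C_P = 5/π.

u(x) = -6·x·(5 − x), so u'(x) = 12*x - 30.
u(x) = -6·x·(5 − x) vanishes at x = 0 and x = 5, so u ∈ H^1_0(0, 5). Differentiate via the product rule and integrate the resulting polynomials term by term.
  ∫_0^5 u² dx = ∫_0^5 (36*x^4 - 360*x^3 + 900*x^2) dx. Term by term:
    ∫_0^5 36*x^4 dx = 22500;  ∫_0^5 -360*x^3 dx = -56250;  ∫_0^5 900*x^2 dx = 37500.
  Sum: 22500 − 56250 + 37500 = 3750.
  ∫_0^5 (u')² dx = ∫_0^5 (144*x^2 - 720*x + 900) dx. Term by term:
    ∫_0^5 144*x^2 dx = 6000;  ∫_0^5 -720*x dx = -9000;  ∫_0^5 900 dx = 4500.
  Sum: 6000 − 9000 + 4500 = 1500.
∫_0^5 u² dx = 3750, so ||u||_L² = 25*sqrt(6).
∫_0^5 (u')² dx = 1500, so ||u'||_L² = 10*sqrt(15).
Ratio ||u||_L² / ||u'||_L² = sqrt(10)/2.
Sharp Poincaré constant on H^1_0(0, 5) is C_P = L/π = 5/π, achieved by sin(π/5·x).
A polynomial bump cannot attain the sharp Poincaré constant (only the first sine eigenfunction does), so the ratio is strictly less than C_P, consistent with ||u||_L² ≤ C_P ||u'||_L².


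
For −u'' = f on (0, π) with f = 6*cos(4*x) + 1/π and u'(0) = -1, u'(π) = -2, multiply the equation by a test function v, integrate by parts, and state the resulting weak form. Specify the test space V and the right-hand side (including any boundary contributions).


V = H^1(0, π) (v unrestricted at boundary; u is determined up to an additive constant); weak form: ∫_0^π u'v' dx = ∫_0^π (6*cos(4*x) + 1/π) v dx − 2·v(π) + v(0) for all v ∈ V.

Multiply both sides by a test function v and integrate from 0 to π:
  ∫_0^π −u''(x) v(x) dx = ∫_0^π f(x) v(x) dx.
Integrate the LHS by parts once:
  ∫_0^π −u'' v dx = −[u'(x) v(x)]_0^π + ∫_0^π u'(x) v'(x) dx.
Thus ∫_0^π u'(x) v'(x) dx = ∫_0^π f(x) v(x) dx + [u'(x) v(x)]_0^π.
Choose V so that boundary terms are either known or forced to vanish.
u has inhomogeneous Neumann u'(0) = -1, u'(π) = -2. [u' v]_0^π = (-2)·v(π) − (-1)·v(0) = − 2·v(π) + v(0). Take V = H^1(0, π); boundary term becomes part of RHS.
Weak formulation: find u (satisfying any essential BC) such that ∫_0^π u'(x) v'(x) dx = ∫_0^π f v dx − 2·v(π) + v(0) for all v ∈ V (Neumann data are natural BCs: they enter the RHS as boundary terms).
Substituting f(x) = 6*cos(4*x) + 1/π, the right-hand side is ∫_0^π (6*cos(4*x) + 1/π) v dx − 2·v(π) + v(0).
Compatibility check (pure Neumann): taking v ≡ 1 ∈ V gives 0 = ∫_0^π f dx + (-2) − (-1), i.e. ∫_0^π f dx must equal u'(0) − u'(π) = 1. Indeed ∫_0^π (6*cos(4*x) + 1/π) dx = 1, so the data are compatible. The solution is then unique only up to an additive constant (fix it e.g. by requiring ∫_0^π u dx = 0).


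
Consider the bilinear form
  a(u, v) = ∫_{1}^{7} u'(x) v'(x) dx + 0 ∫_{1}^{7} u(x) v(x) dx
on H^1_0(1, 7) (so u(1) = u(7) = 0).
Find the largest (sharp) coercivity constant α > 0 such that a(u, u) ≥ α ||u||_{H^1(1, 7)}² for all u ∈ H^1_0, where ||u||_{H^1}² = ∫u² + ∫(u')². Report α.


α = π^2/(π^2 + 36)

Coercivity of a(·,·) on H^1_0(1, 7) means a(u, u) ≥ α ||u||_{H^1}² for every u ∈ H^1_0.
The interval has length L = 6, and Poincaré/coercivity depend only on L. Here a(u, u) = ∫(u')² + (0)·∫u².
Here c = 0, so a(u,u) = ∫(u')² alone. The condition a(u,u) ≥ α||u||_{H^1}² reads (1−α)∫(u')² ≥ (α−c)∫u². Any admissible α is ≤ 1 (rapidly oscillating u have ∫u²/∫(u')² → 0), and α = 1 would force 0 ≥ (1−c)∫u², impossible since c < 1; so 1−α > 0. By the sharp Poincaré inequality on H^1_0 of an interval of length L, ∫(u')² ≥ (π/L)²∫u² with equality for the first sine mode sin(π(x−x₀)/L) (x₀ the left endpoint), so the inequality holds for all u iff (1−α)(π/L)² ≥ α − c, i.e. α ≤ ((π/L)² + c)/((π/L)² + 1) = (1 + c(L/π)²)/(1 + (L/π)²). (Direct route, valid since c ≤ 0: Poincaré gives c∫u² ≥ c(L/π)²∫(u')², so a(u,u) ≥ (1 + c(L/π)²)∫(u')², while ||u||_{H^1}² ≤ (1 + (L/π)²)∫(u')²; dividing yields the same α.) With (π/L)² = π^2/36 and c = 0, the largest admissible constant is α = ((π/L)² + c)/((π/L)² + 1).
Simplifying, α = π^2/(π^2 + 36).


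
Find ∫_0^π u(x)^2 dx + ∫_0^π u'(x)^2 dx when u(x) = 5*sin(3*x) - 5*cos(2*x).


||u||_{H^1(0,π)}^2 = -300 + 375*π/2

u'(x) = 10*sin(2*x) + 15*cos(3*x).
Expand u² and (u')² and integrate term by term on (0, π), using: for integers n ≥ 1, ∫_0^π sin²(nx) dx = ∫_0^π cos²(nx) dx = π/2; for n ≠ n', ∫_0^π sin(nx)sin(n'x) dx = ∫_0^π cos(nx)cos(n'x) dx = 0; and by product-to-sum, ∫_0^π sin(nx)cos(n'x) dx = ½∫_0^π [sin((n+n')x) + sin((n−n')x)] dx, which is 0 when n+n' is even and 2n/(n²−n'²) when n+n' is odd (it need not vanish on (0, π)).
  u² squared terms: (-5)²·∫cos(2x)² dx = 25·π/2 = 25*π/2;  (5)²·∫sin(3x)² dx = 25·π/2 = 25*π/2.
  u² cross terms: 2·(-5)·(5)·∫cos(2x)·sin(3x) dx = -50·(6/5) = -60.
  So ∫_0^π u² dx = 25*π/2 + 25*π/2 − 60 = -60 + 25*π.
  (u')² squared terms: (10)²·∫sin(2x)² dx = 100·π/2 = 50*π;  (15)²·∫cos(3x)² dx = 225·π/2 = 225*π/2.
  (u')² cross terms: 2·(10)·(15)·∫sin(2x)·cos(3x) dx = 300·(-4/5) = -240.
  So ∫_0^π (u')² dx = 50*π + 225*π/2 − 240 = -240 + 325*π/2.
||u||_{H^1}^2 = (-60 + 25*π) + (-240 + 325*π/2) = -300 + 375*π/2.


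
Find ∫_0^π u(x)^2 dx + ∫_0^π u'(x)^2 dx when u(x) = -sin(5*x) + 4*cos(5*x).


||u||_{H^1(0,π)}^2 = 221*π

u'(x) = -20*sin(5*x) - 5*cos(5*x).
Expand u² and (u')² and integrate term by term on (0, π), using: for integers n ≥ 1, ∫_0^π sin²(nx) dx = ∫_0^π cos²(nx) dx = π/2; for n ≠ n', ∫_0^π sin(nx)sin(n'x) dx = ∫_0^π cos(nx)cos(n'x) dx = 0; and by product-to-sum, ∫_0^π sin(nx)cos(n'x) dx = ½∫_0^π [sin((n+n')x) + sin((n−n')x)] dx, which is 0 when n+n' is even and 2n/(n²−n'²) when n+n' is odd (it need not vanish on (0, π)).
  u² squared terms: (-1)²·∫sin(5x)² dx = 1·π/2 = π/2;  (4)²·∫cos(5x)² dx = 16·π/2 = 8*π.
  u² cross terms: 2·(-1)·(4)·∫sin(5x)·cos(5x) dx = -8·(0) = 0.
  So ∫_0^π u² dx = π/2 + 8*π + 0 = 17*π/2.
  (u')² squared terms: (-20)²·∫sin(5x)² dx = 400·π/2 = 200*π;  (-5)²·∫cos(5x)² dx = 25·π/2 = 25*π/2.
  (u')² cross terms: 2·(-20)·(-5)·∫sin(5x)·cos(5x) dx = 200·(0) = 0.
  So ∫_0^π (u')² dx = 200*π + 25*π/2 + 0 = 425*π/2.
||u||_{H^1}^2 = (17*π/2) + (425*π/2) = 221*π.


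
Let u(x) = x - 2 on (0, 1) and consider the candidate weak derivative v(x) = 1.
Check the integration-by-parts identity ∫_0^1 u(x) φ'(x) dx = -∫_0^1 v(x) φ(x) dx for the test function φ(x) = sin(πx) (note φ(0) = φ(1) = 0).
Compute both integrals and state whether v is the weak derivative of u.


LHS = -2/π, RHS = -2/π. Yes, v = u' weakly.

u(x) = x - 2, classical derivative u'(x) = 1.
φ(x) = sin(πx), so φ'(x) = π*cos(π*x).
Note φ(0) = φ(1) = 0, so the boundary term u·φ vanishes.
LHS = ∫_0^1 u(x) φ'(x) dx = ∫_0^1 (π*x*cos(π*x) - 2*π*cos(π*x)) dx. Term by term:
  ∫_0^1 -2*π*cos(π*x) dx = 0;  ∫_0^1 π*x*cos(π*x) dx = -2/π.
Sum: 0 − 2/π = -2/π.
So LHS = -2/π.
∫_0^1 v(x) φ(x) dx = ∫_0^1 (sin(π*x)) dx. Term by term:
  ∫_0^1 sin(π*x) dx = 2/π.
So RHS = -∫_0^1 v(x) φ(x) dx = -2/π.
LHS = RHS, so the identity holds for this test φ.
Moreover u is smooth here and v(x) = u'(x) = 1 pointwise, so the identity holds for every test function. Hence v is the weak derivative of u.


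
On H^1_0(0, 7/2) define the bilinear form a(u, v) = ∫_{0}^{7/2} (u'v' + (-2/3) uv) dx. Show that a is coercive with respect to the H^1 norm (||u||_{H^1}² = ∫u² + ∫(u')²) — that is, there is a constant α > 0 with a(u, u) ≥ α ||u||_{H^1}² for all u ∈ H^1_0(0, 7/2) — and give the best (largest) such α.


α = 2*(-49 + 6*π^2)/(3*(4*π^2 + 49))

Coercivity of a(·,·) on H^1_0(0, 7/2) means a(u, u) ≥ α ||u||_{H^1}² for every u ∈ H^1_0.
The interval has length L = 7/2, and Poincaré/coercivity depend only on L. Here a(u, u) = ∫(u')² + (-2/3)·∫u².
Here c = -2/3 < 0 with |c| < (π/L)² = 4*π^2/49, so coercivity still holds. The condition a(u,u) ≥ α||u||_{H^1}² reads (1−α)∫(u')² ≥ (α−c)∫u². Any admissible α is ≤ 1 (rapidly oscillating u have ∫u²/∫(u')² → 0), and α = 1 would force 0 ≥ (1−c)∫u², impossible since c < 1; so 1−α > 0. By the sharp Poincaré inequality on H^1_0 of an interval of length L, ∫(u')² ≥ (π/L)²∫u² with equality for the first sine mode sin(π(x−x₀)/L) (x₀ the left endpoint), so the inequality holds for all u iff (1−α)(π/L)² ≥ α − c, i.e. α ≤ ((π/L)² + c)/((π/L)² + 1) = (1 + c(L/π)²)/(1 + (L/π)²). (Direct route, valid since c ≤ 0: Poincaré gives c∫u² ≥ c(L/π)²∫(u')², so a(u,u) ≥ (1 + c(L/π)²)∫(u')², while ||u||_{H^1}² ≤ (1 + (L/π)²)∫(u')²; dividing yields the same α.) With (π/L)² = 4*π^2/49 and c = -2/3, the largest admissible constant is α = ((π/L)² + c)/((π/L)² + 1).
Simplifying, α = 2*(-49 + 6*π^2)/(3*(4*π^2 + 49)).
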